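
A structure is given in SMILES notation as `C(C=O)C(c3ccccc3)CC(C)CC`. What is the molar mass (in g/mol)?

Atom tally by fragment:
  OHCCH2 → C:2 H:3 O:1
  CH(C6H5) → C:7 H:6
  CH2 → C:1 H:2
  CH(CH3) → C:2 H:4
  CH2 → C:1 H:2
  CH3 → C:1 H:3
Element totals:
  C: 14
  H: 20
  O: 1
Molecular formula: C14H20O.
  M = 14(12.011) + 20(1.008) + 15.999
    = 168.154 + 20.160 + 15.999 = 204.313

204.31 g/mol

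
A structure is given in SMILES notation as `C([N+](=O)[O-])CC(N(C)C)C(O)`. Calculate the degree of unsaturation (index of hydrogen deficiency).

Atom tally by fragment:
  O2NCH2 → C:1 H:2 N:1 O:2
  CH2 → C:1 H:2
  CH(N(CH3)2) → C:3 H:7 N:1
  CH2OH → C:1 H:3 O:1
Element totals:
  C: 6
  H: 14
  N: 2
  O: 3
Molecular formula: C6H14N2O3.
DoU = (2C + 2 + N − H − X) / 2 = (2·6 + 2 + 2 − 14 − 0) / 2 = 1.

1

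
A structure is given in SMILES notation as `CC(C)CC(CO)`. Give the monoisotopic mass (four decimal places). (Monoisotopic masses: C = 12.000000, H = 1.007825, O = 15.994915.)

Atom tally by fragment:
  CH3 → C:1 H:3
  CH(CH3) → C:2 H:4
  CH2 → C:1 H:2
  CH2CH2OH → C:2 H:5 O:1
Element totals:
  C: 6
  H: 14
  O: 1
Molecular formula: C6H14O.
  M = 6(12.0) + 14(1.007825) + 15.994915
    = 72.000000 + 14.109550 + 15.994915 = 102.104465

102.1045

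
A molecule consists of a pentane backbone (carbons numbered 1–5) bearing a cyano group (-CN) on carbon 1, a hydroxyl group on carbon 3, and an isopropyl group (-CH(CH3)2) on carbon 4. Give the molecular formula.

Atom tally by fragment:
  NCCH2 → C:2 H:2 N:1
  CH2 → C:1 H:2
  CH(OH) → C:1 H:2 O:1
  CH(CH(CH3)2) → C:4 H:8
  CH3 → C:1 H:3
Element totals:
  C: 9
  H: 17
  N: 1
  O: 1

C9H17NO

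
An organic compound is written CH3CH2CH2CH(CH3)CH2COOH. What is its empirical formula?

Atom tally by fragment:
  CH3 → C:1 H:3
  CH2 → C:1 H:2
  CH2 → C:1 H:2
  CH(CH3) → C:2 H:4
  CH2COOH → C:2 H:3 O:2
Element totals:
  C: 7
  H: 14
  O: 2
Molecular formula: C7H14O2.
gcd of subscripts (7, 14, 2) = 1, so the empirical formula equals the molecular formula.

C7H14O2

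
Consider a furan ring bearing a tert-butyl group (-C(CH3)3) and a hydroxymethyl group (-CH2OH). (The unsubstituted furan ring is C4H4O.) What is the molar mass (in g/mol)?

Atom tally by fragment:
  furan ring core → C:4 H:4 O:1
  (− 2 ring H displaced by substituents)
  + C(CH3)3 → C:4 H:9
  + CH2OH → C:1 H:3 O:1
Element totals:
  C: 9
  H: 14
  O: 2
Molecular formula: C9H14O2.
  M = 9(12.011) + 14(1.008) + 2(15.999)
    = 108.099 + 14.112 + 31.998 = 154.209

154.21 g/mol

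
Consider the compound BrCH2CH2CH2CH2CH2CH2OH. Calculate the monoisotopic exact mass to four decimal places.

180.0150

Element totals:
  C: 6
  H: 13
  Br: 1
  O: 1
Molecular formula: C6H13BrO.
  M = 6(12.0) + 13(1.007825) + 78.918338 + 15.994915
    = 72.000000 + 13.101725 + 78.918338 + 15.994915 = 180.014978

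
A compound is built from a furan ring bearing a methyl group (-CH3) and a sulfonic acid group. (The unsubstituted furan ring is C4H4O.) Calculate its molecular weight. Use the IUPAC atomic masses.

162.16 g/mol

Atom tally by fragment:
  furan ring core → C:4 H:4 O:1
  (− 2 ring H displaced by substituents)
  + CH3 → C:1 H:3
  + SO3H → S:1 O:3 H:1
Element totals:
  C: 5
  H: 6
  O: 4
  S: 1
Molecular formula: C5H6O4S.
  M = 5(12.011) + 6(1.008) + 4(15.999) + 32.06
    = 60.055 + 6.048 + 63.996 + 32.060 = 162.159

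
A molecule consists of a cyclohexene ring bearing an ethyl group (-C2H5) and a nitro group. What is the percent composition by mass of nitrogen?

9.03%

Atom tally by fragment:
  cyclohexene ring core → C:6 H:10
  (− 2 ring H displaced by substituents)
  + C2H5 → C:2 H:5
  + NO2 → N:1 O:2
Element totals:
  C: 8
  H: 13
  N: 1
  O: 2
Molecular formula: C8H13NO2.
Molar mass = 155.197 g/mol.
Mass from N: 1 × 14.007 = 14.007 g/mol.
%N = 14.007 / 155.197 × 100 = 9.03%.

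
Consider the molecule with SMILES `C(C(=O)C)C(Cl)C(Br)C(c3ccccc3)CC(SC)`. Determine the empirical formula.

C15H20BrClOS

Atom tally by fragment:
  CH3COCH2 → C:3 H:5 O:1
  CH(Cl) → C:1 H:1 Cl:1
  CH(Br) → C:1 H:1 Br:1
  CH(C6H5) → C:7 H:6
  CH2 → C:1 H:2
  CH2SCH3 → C:2 H:5 S:1
Element totals:
  C: 15
  H: 20
  Br: 1
  Cl: 1
  O: 1
  S: 1
Molecular formula: C15H20BrClOS.
gcd of subscripts (1, 15, 1, 20, 1, 1) = 1, so the empirical formula equals the molecular formula.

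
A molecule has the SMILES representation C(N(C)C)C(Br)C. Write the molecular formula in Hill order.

C5H12BrN

Atom tally by fragment:
  (CH3)2NCH2 → C:3 H:8 N:1
  CH(Br) → C:1 H:1 Br:1
  CH3 → C:1 H:3
Element totals:
  C: 5
  H: 12
  Br: 1
  N: 1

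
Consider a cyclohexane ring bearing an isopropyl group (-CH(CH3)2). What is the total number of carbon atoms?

9

Atom tally by fragment:
  cyclohexane ring core → C:6 H:12
  (− 1 ring H displaced by substituents)
  + CH(CH3)2 → C:3 H:7
Element totals:
  C: 9
  H: 18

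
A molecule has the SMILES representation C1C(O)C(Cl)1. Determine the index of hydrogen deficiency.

1

Atom tally by fragment:
  cyclopropane ring core → C:3 H:6
  (− 2 ring H displaced by substituents)
  + OH → O:1 H:1
  + Cl → Cl:1
Element totals:
  C: 3
  H: 5
  Cl: 1
  O: 1
Molecular formula: C3H5ClO.
DoU = (2C + 2 + N − H − X) / 2 = (2·3 + 2 + 0 − 5 − 1) / 2 = 1.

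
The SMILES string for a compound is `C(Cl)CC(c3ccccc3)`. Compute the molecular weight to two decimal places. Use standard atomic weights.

Atom tally by fragment:
  ClCH2 → C:1 H:2 Cl:1
  CH2 → C:1 H:2
  CH2C6H5 → C:7 H:7
Element totals:
  C: 9
  H: 11
  Cl: 1
Molecular formula: C9H11Cl.
  M = 9(12.011) + 11(1.008) + 35.45
    = 108.099 + 11.088 + 35.450 = 154.637

154.64 g/mol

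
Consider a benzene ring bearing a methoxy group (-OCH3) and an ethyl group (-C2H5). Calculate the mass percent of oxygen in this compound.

Atom tally by fragment:
  benzene ring core → C:6 H:6
  (− 2 ring H displaced by substituents)
  + OCH3 → C:1 H:3 O:1
  + C2H5 → C:2 H:5
Element totals:
  C: 9
  H: 12
  O: 1
Molecular formula: C9H12O.
Molar mass = 136.194 g/mol.
Mass from O: 1 × 15.999 = 15.999 g/mol.
%O = 15.999 / 136.194 × 100 = 11.75%.

11.75%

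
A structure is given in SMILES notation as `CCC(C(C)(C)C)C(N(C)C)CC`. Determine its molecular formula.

C12H27N

Atom tally by fragment:
  CH3 → C:1 H:3
  CH2 → C:1 H:2
  CH(C(CH3)3) → C:5 H:10
  CH(N(CH3)2) → C:3 H:7 N:1
  CH2 → C:1 H:2
  CH3 → C:1 H:3
Element totals:
  C: 12
  H: 27
  N: 1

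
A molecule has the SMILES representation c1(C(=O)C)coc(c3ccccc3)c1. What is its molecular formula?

Atom tally by fragment:
  furan ring core → C:4 H:4 O:1
  (− 2 ring H displaced by substituents)
  + COCH3 → C:2 H:3 O:1
  + C6H5 → C:6 H:5
Element totals:
  C: 12
  H: 10
  O: 2

C12H10O2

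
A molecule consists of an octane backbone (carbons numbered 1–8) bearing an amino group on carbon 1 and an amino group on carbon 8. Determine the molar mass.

Atom tally by fragment:
  H2NCH2 → C:1 H:4 N:1
  CH2 → C:1 H:2
  CH2 → C:1 H:2
  CH2 → C:1 H:2
  CH2 → C:1 H:2
  CH2 → C:1 H:2
  CH2 → C:1 H:2
  CH2NH2 → C:1 H:4 N:1
Element totals:
  C: 8
  H: 20
  N: 2
Molecular formula: C8H20N2.
  M = 8(12.011) + 20(1.008) + 2(14.007)
    = 96.088 + 20.160 + 28.014 = 144.262

144.26 g/mol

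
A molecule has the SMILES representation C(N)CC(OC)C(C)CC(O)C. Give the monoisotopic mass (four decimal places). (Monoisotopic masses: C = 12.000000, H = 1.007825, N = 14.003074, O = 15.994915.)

175.1572

Atom tally by fragment:
  H2NCH2 → C:1 H:4 N:1
  CH2 → C:1 H:2
  CH(OCH3) → C:2 H:4 O:1
  CH(CH3) → C:2 H:4
  CH2 → C:1 H:2
  CH(OH) → C:1 H:2 O:1
  CH3 → C:1 H:3
Element totals:
  C: 9
  H: 21
  N: 1
  O: 2
Molecular formula: C9H21NO2.
  M = 9(12.0) + 21(1.007825) + 14.003074 + 2(15.994915)
    = 108.000000 + 21.164325 + 14.003074 + 31.989830 = 175.157229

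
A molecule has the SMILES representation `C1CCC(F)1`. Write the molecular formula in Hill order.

C4H7F

Atom tally by fragment:
  cyclobutane ring core → C:4 H:8
  (− 1 ring H displaced by substituents)
  + F → F:1
Element totals:
  C: 4
  H: 7
  F: 1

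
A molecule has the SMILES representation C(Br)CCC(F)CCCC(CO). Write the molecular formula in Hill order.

Atom tally by fragment:
  BrCH2 → C:1 H:2 Br:1
  CH2 → C:1 H:2
  CH2 → C:1 H:2
  CH(F) → C:1 H:1 F:1
  CH2 → C:1 H:2
  CH2 → C:1 H:2
  CH2 → C:1 H:2
  CH2CH2OH → C:2 H:5 O:1
Element totals:
  C: 9
  H: 18
  Br: 1
  F: 1
  O: 1

C9H18BrFO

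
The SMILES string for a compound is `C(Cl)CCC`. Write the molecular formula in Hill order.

Atom tally by fragment:
  ClCH2 → C:1 H:2 Cl:1
  CH2 → C:1 H:2
  CH2 → C:1 H:2
  CH3 → C:1 H:3
Element totals:
  C: 4
  H: 9
  Cl: 1

C4H9Cl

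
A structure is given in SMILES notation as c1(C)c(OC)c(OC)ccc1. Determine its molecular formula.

C9H12O2

Atom tally by fragment:
  benzene ring core → C:6 H:6
  (− 3 ring H displaced by substituents)
  + CH3 → C:1 H:3
  + OCH3 → C:1 H:3 O:1
  + OCH3 → C:1 H:3 O:1
Element totals:
  C: 9
  H: 12
  O: 2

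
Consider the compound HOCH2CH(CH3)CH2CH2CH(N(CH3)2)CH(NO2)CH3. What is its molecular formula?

C10H22N2O3

Element totals:
  C: 10
  H: 22
  N: 2
  O: 3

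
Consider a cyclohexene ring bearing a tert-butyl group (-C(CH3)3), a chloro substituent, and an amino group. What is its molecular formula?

C10H18ClN

Atom tally by fragment:
  cyclohexene ring core → C:6 H:10
  (− 3 ring H displaced by substituents)
  + C(CH3)3 → C:4 H:9
  + Cl → Cl:1
  + NH2 → N:1 H:2
Element totals:
  C: 10
  H: 18
  Cl: 1
  N: 1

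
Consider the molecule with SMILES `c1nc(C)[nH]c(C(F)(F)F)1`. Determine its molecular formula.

Atom tally by fragment:
  imidazole ring core → C:3 H:4 N:2
  (− 2 ring H displaced by substituents)
  + CH3 → C:1 H:3
  + CF3 → C:1 F:3
Element totals:
  C: 5
  H: 5
  F: 3
  N: 2

C5H5F3N2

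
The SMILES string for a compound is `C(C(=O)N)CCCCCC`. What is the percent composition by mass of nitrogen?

Atom tally by fragment:
  H2NOCCH2 → C:2 H:4 O:1 N:1
  CH2 → C:1 H:2
  CH2 → C:1 H:2
  CH2 → C:1 H:2
  CH2 → C:1 H:2
  CH2 → C:1 H:2
  CH3 → C:1 H:3
Element totals:
  C: 8
  H: 17
  N: 1
  O: 1
Molecular formula: C8H17NO.
Molar mass = 143.230 g/mol.
Mass from N: 1 × 14.007 = 14.007 g/mol.
%N = 14.007 / 143.230 × 100 = 9.78%.

9.78%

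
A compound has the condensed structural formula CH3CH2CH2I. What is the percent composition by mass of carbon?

21.20%

Atom tally by fragment:
  CH3 → C:1 H:3
  CH2 → C:1 H:2
  CH2I → C:1 H:2 I:1
Element totals:
  C: 3
  H: 7
  I: 1
Molecular formula: C3H7I.
Molar mass = 169.993 g/mol.
Mass from C: 3 × 12.011 = 36.033 g/mol.
%C = 36.033 / 169.993 × 100 = 21.20%.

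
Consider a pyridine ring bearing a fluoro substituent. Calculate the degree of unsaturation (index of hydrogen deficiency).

Atom tally by fragment:
  pyridine ring core → C:5 H:5 N:1
  (− 1 ring H displaced by substituents)
  + F → F:1
Element totals:
  C: 5
  H: 4
  F: 1
  N: 1
Molecular formula: C5H4FN.
DoU = (2C + 2 + N − H − X) / 2 = (2·5 + 2 + 1 − 4 − 1) / 2 = 4.

4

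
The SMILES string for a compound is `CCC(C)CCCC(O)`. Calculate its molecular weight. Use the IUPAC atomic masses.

Atom tally by fragment:
  CH3 → C:1 H:3
  CH2 → C:1 H:2
  CH(CH3) → C:2 H:4
  CH2 → C:1 H:2
  CH2 → C:1 H:2
  CH2 → C:1 H:2
  CH2OH → C:1 H:3 O:1
Element totals:
  C: 8
  H: 18
  O: 1
Molecular formula: C8H18O.
  M = 8(12.011) + 18(1.008) + 15.999
    = 96.088 + 18.144 + 15.999 = 130.231

130.23 g/mol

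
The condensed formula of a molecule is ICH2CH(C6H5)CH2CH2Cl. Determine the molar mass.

Element totals:
  C: 10
  H: 12
  Cl: 1
  I: 1
Molecular formula: C10H12ClI.
  M = 10(12.011) + 12(1.008) + 35.45 + 126.904
    = 120.110 + 12.096 + 35.450 + 126.904 = 294.560

294.56 g/mol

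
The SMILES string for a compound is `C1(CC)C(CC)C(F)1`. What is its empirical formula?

Atom tally by fragment:
  cyclopropane ring core → C:3 H:6
  (− 3 ring H displaced by substituents)
  + C2H5 → C:2 H:5
  + C2H5 → C:2 H:5
  + F → F:1
Element totals:
  C: 7
  H: 13
  F: 1
Molecular formula: C7H13F.
gcd of subscripts (7, 1, 13) = 1, so the empirical formula equals the molecular formula.

C7H13F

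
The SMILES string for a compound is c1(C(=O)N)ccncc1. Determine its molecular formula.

C6H6N2O

Atom tally by fragment:
  pyridine ring core → C:5 H:5 N:1
  (− 1 ring H displaced by substituents)
  + CONH2 → C:1 H:2 O:1 N:1
Element totals:
  C: 6
  H: 6
  N: 2
  O: 1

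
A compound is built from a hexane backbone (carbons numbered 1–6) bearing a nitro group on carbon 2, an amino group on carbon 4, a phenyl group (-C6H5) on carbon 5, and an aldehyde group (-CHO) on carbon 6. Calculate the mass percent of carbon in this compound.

Atom tally by fragment:
  CH3 → C:1 H:3
  CH(NO2) → C:1 H:1 N:1 O:2
  CH2 → C:1 H:2
  CH(NH2) → C:1 H:3 N:1
  CH(C6H5) → C:7 H:6
  CH2CHO → C:2 H:3 O:1
Element totals:
  C: 13
  H: 18
  N: 2
  O: 3
Molecular formula: C13H18N2O3.
Molar mass = 250.298 g/mol.
Mass from C: 13 × 12.011 = 156.143 g/mol.
%C = 156.143 / 250.298 × 100 = 62.38%.

62.38%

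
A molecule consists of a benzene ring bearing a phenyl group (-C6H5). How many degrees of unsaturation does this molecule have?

Atom tally by fragment:
  benzene ring core → C:6 H:6
  (− 1 ring H displaced by substituents)
  + C6H5 → C:6 H:5
Element totals:
  C: 12
  H: 10
Molecular formula: C12H10.
DoU = (2C + 2 + N − H − X) / 2 = (2·12 + 2 + 0 − 10 − 0) / 2 = 8.

8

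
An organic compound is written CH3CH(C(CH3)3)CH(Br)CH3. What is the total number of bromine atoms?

1

Atom tally by fragment:
  CH3 → C:1 H:3
  CH(C(CH3)3) → C:5 H:10
  CH(Br) → C:1 H:1 Br:1
  CH3 → C:1 H:3
Element totals:
  C: 8
  H: 17
  Br: 1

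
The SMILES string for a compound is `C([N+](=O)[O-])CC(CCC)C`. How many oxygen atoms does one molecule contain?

Atom tally by fragment:
  O2NCH2 → C:1 H:2 N:1 O:2
  CH2 → C:1 H:2
  CH(CH2CH2CH3) → C:4 H:8
  CH3 → C:1 H:3
Element totals:
  C: 7
  H: 15
  N: 1
  O: 2

2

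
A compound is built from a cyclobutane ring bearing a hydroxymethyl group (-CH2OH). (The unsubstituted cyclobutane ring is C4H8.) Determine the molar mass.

86.13 g/mol

Atom tally by fragment:
  cyclobutane ring core → C:4 H:8
  (− 1 ring H displaced by substituents)
  + CH2OH → C:1 H:3 O:1
Element totals:
  C: 5
  H: 10
  O: 1
Molecular formula: C5H10O.
  M = 5(12.011) + 10(1.008) + 15.999
    = 60.055 + 10.080 + 15.999 = 86.134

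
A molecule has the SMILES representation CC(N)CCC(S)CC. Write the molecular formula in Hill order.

C7H17NS

Atom tally by fragment:
  CH3 → C:1 H:3
  CH(NH2) → C:1 H:3 N:1
  CH2 → C:1 H:2
  CH2 → C:1 H:2
  CH(SH) → C:1 H:2 S:1
  CH2 → C:1 H:2
  CH3 → C:1 H:3
Element totals:
  C: 7
  H: 17
  N: 1
  S: 1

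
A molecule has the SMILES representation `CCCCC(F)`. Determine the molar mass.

90.14 g/mol

Atom tally by fragment:
  CH3 → C:1 H:3
  CH2 → C:1 H:2
  CH2 → C:1 H:2
  CH2 → C:1 H:2
  CH2F → C:1 H:2 F:1
Element totals:
  C: 5
  H: 11
  F: 1
Molecular formula: C5H11F.
  M = 5(12.011) + 11(1.008) + 18.998
    = 60.055 + 11.088 + 18.998 = 90.141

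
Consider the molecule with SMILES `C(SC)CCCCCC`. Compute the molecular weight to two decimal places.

146.29 g/mol

Atom tally by fragment:
  CH3SCH2 → C:2 H:5 S:1
  CH2 → C:1 H:2
  CH2 → C:1 H:2
  CH2 → C:1 H:2
  CH2 → C:1 H:2
  CH2 → C:1 H:2
  CH3 → C:1 H:3
Element totals:
  C: 8
  H: 18
  S: 1
Molecular formula: C8H18S.
  M = 8(12.011) + 18(1.008) + 32.06
    = 96.088 + 18.144 + 32.060 = 146.292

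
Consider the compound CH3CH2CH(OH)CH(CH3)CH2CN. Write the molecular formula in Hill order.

Atom tally by fragment:
  CH3 → C:1 H:3
  CH2 → C:1 H:2
  CH(OH) → C:1 H:2 O:1
  CH(CH3) → C:2 H:4
  CH2CN → C:2 H:2 N:1
Element totals:
  C: 7
  H: 13
  N: 1
  O: 1

C7H13NO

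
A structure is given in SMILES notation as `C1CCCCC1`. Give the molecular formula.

Atom tally by fragment:
  cyclohexane ring core → C:6 H:12
Element totals:
  C: 6
  H: 12

C6H12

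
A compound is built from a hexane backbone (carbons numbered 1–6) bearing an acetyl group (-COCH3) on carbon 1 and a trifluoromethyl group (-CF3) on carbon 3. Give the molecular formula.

Atom tally by fragment:
  CH3COCH2 → C:3 H:5 O:1
  CH2 → C:1 H:2
  CH(CF3) → C:2 H:1 F:3
  CH2 → C:1 H:2
  CH2 → C:1 H:2
  CH3 → C:1 H:3
Element totals:
  C: 9
  H: 15
  F: 3
  O: 1

C9H15F3O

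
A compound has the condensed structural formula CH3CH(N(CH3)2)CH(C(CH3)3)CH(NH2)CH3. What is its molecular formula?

C11H26N2

Element totals:
  C: 11
  H: 26
  N: 2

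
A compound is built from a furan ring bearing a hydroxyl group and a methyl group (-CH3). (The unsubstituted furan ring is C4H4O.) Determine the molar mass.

98.10 g/mol

Atom tally by fragment:
  furan ring core → C:4 H:4 O:1
  (− 2 ring H displaced by substituents)
  + OH → O:1 H:1
  + CH3 → C:1 H:3
Element totals:
  C: 5
  H: 6
  O: 2
Molecular formula: C5H6O2.
  M = 5(12.011) + 6(1.008) + 2(15.999)
    = 60.055 + 6.048 + 31.998 = 98.101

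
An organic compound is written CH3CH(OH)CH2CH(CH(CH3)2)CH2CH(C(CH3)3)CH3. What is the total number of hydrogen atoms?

30

Element totals:
  C: 14
  H: 30
  O: 1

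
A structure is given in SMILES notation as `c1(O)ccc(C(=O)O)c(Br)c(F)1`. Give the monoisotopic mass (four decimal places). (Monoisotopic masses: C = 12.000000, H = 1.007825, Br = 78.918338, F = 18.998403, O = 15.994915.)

233.9328

Atom tally by fragment:
  benzene ring core → C:6 H:6
  (− 4 ring H displaced by substituents)
  + OH → O:1 H:1
  + COOH → C:1 H:1 O:2
  + Br → Br:1
  + F → F:1
Element totals:
  C: 7
  H: 4
  Br: 1
  F: 1
  O: 3
Molecular formula: C7H4BrFO3.
  M = 7(12.0) + 4(1.007825) + 78.918338 + 18.998403 + 3(15.994915)
    = 84.000000 + 4.031300 + 78.918338 + 18.998403 + 47.984745 = 233.932786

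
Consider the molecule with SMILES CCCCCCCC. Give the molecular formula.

C8H18

Atom tally by fragment:
  CH3 → C:1 H:3
  CH2 → C:1 H:2
  CH2 → C:1 H:2
  CH2 → C:1 H:2
  CH2 → C:1 H:2
  CH2 → C:1 H:2
  CH2 → C:1 H:2
  CH3 → C:1 H:3
Element totals:
  C: 8
  H: 18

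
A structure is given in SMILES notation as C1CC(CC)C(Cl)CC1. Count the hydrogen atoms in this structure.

Atom tally by fragment:
  cyclohexane ring core → C:6 H:12
  (− 2 ring H displaced by substituents)
  + C2H5 → C:2 H:5
  + Cl → Cl:1
Element totals:
  C: 8
  H: 15
  Cl: 1

15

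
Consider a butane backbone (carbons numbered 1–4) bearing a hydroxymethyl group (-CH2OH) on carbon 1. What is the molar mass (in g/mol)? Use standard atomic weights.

88.15 g/mol

Atom tally by fragment:
  HOCH2CH2 → C:2 H:5 O:1
  CH2 → C:1 H:2
  CH2 → C:1 H:2
  CH3 → C:1 H:3
Element totals:
  C: 5
  H: 12
  O: 1
Molecular formula: C5H12O.
  M = 5(12.011) + 12(1.008) + 15.999
    = 60.055 + 12.096 + 15.999 = 88.150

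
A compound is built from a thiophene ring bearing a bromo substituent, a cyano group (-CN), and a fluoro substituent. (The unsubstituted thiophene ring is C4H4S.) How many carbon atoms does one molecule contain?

5

Atom tally by fragment:
  thiophene ring core → C:4 H:4 S:1
  (− 3 ring H displaced by substituents)
  + Br → Br:1
  + CN → C:1 N:1
  + F → F:1
Element totals:
  C: 5
  H: 1
  Br: 1
  F: 1
  N: 1
  S: 1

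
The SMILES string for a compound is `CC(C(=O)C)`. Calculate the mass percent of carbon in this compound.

Atom tally by fragment:
  CH3 → C:1 H:3
  CH2COCH3 → C:3 H:5 O:1
Element totals:
  C: 4
  H: 8
  O: 1
Molecular formula: C4H8O.
Molar mass = 72.107 g/mol.
Mass from C: 4 × 12.011 = 48.044 g/mol.
%C = 48.044 / 72.107 × 100 = 66.63%.

66.63%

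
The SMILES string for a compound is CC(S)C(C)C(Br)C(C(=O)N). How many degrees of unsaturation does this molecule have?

Atom tally by fragment:
  CH3 → C:1 H:3
  CH(SH) → C:1 H:2 S:1
  CH(CH3) → C:2 H:4
  CH(Br) → C:1 H:1 Br:1
  CH2CONH2 → C:2 H:4 O:1 N:1
Element totals:
  C: 7
  H: 14
  Br: 1
  N: 1
  O: 1
  S: 1
Molecular formula: C7H14BrNOS.
DoU = (2C + 2 + N − H − X) / 2 = (2·7 + 2 + 1 − 14 − 1) / 2 = 1.

1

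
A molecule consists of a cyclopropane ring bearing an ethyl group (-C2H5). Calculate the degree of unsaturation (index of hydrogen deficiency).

Atom tally by fragment:
  cyclopropane ring core → C:3 H:6
  (− 1 ring H displaced by substituents)
  + C2H5 → C:2 H:5
Element totals:
  C: 5
  H: 10
Molecular formula: C5H10.
DoU = (2C + 2 + N − H − X) / 2 = (2·5 + 2 + 0 − 10 − 0) / 2 = 1.

1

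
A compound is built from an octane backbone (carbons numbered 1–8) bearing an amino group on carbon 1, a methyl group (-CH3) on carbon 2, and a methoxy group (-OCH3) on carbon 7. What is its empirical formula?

Atom tally by fragment:
  H2NCH2 → C:1 H:4 N:1
  CH(CH3) → C:2 H:4
  CH2 → C:1 H:2
  CH2 → C:1 H:2
  CH2 → C:1 H:2
  CH2 → C:1 H:2
  CH(OCH3) → C:2 H:4 O:1
  CH3 → C:1 H:3
Element totals:
  C: 10
  H: 23
  N: 1
  O: 1
Molecular formula: C10H23NO.
gcd of subscripts (10, 23, 1, 1) = 1, so the empirical formula equals the molecular formula.

C10H23NO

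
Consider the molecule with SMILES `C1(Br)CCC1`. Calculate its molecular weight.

135.00 g/mol

Atom tally by fragment:
  cyclobutane ring core → C:4 H:8
  (− 1 ring H displaced by substituents)
  + Br → Br:1
Element totals:
  C: 4
  H: 7
  Br: 1
Molecular formula: C4H7Br.
  M = 4(12.011) + 7(1.008) + 79.904
    = 48.044 + 7.056 + 79.904 = 135.004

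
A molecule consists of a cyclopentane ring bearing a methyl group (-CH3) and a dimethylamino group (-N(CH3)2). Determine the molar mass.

127.23 g/mol

Atom tally by fragment:
  cyclopentane ring core → C:5 H:10
  (− 2 ring H displaced by substituents)
  + CH3 → C:1 H:3
  + N(CH3)2 → N:1 C:2 H:6
Element totals:
  C: 8
  H: 17
  N: 1
Molecular formula: C8H17N.
  M = 8(12.011) + 17(1.008) + 14.007
    = 96.088 + 17.136 + 14.007 = 127.231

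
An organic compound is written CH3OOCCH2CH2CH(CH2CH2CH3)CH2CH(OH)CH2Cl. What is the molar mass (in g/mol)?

236.74 g/mol

Element totals:
  C: 11
  H: 21
  Cl: 1
  O: 3
Molecular formula: C11H21ClO3.
  M = 11(12.011) + 21(1.008) + 35.45 + 3(15.999)
    = 132.121 + 21.168 + 35.450 + 47.997 = 236.736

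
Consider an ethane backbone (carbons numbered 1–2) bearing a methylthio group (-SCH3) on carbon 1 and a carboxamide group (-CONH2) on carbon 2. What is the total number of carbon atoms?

Atom tally by fragment:
  CH3SCH2 → C:2 H:5 S:1
  CH2CONH2 → C:2 H:4 O:1 N:1
Element totals:
  C: 4
  H: 9
  N: 1
  O: 1
  S: 1

4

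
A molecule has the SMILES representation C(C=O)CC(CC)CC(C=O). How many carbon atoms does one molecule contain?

9

Atom tally by fragment:
  OHCCH2 → C:2 H:3 O:1
  CH2 → C:1 H:2
  CH(C2H5) → C:3 H:6
  CH2 → C:1 H:2
  CH2CHO → C:2 H:3 O:1
Element totals:
  C: 9
  H: 16
  O: 2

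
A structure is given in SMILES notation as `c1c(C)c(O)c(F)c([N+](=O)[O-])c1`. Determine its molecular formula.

Atom tally by fragment:
  benzene ring core → C:6 H:6
  (− 4 ring H displaced by substituents)
  + CH3 → C:1 H:3
  + OH → O:1 H:1
  + F → F:1
  + NO2 → N:1 O:2
Element totals:
  C: 7
  H: 6
  F: 1
  N: 1
  O: 3

C7H6FNO3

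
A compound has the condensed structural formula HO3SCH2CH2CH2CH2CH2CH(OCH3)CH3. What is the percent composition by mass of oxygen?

30.43%

Atom tally by fragment:
  HO3SCH2 → C:1 H:3 S:1 O:3
  CH2 → C:1 H:2
  CH2 → C:1 H:2
  CH2 → C:1 H:2
  CH2 → C:1 H:2
  CH(OCH3) → C:2 H:4 O:1
  CH3 → C:1 H:3
Element totals:
  C: 8
  H: 18
  O: 4
  S: 1
Molecular formula: C8H18O4S.
Molar mass = 210.288 g/mol.
Mass from O: 4 × 15.999 = 63.996 g/mol.
%O = 63.996 / 210.288 × 100 = 30.43%.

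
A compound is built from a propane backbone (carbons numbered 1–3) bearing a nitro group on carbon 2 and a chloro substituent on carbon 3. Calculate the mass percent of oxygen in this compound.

Atom tally by fragment:
  CH3 → C:1 H:3
  CH(NO2) → C:1 H:1 N:1 O:2
  CH2Cl → C:1 H:2 Cl:1
Element totals:
  C: 3
  H: 6
  Cl: 1
  N: 1
  O: 2
Molecular formula: C3H6ClNO2.
Molar mass = 123.536 g/mol.
Mass from O: 2 × 15.999 = 31.998 g/mol.
%O = 31.998 / 123.536 × 100 = 25.90%.

25.90%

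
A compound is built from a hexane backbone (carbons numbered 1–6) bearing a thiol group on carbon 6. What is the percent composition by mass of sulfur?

Atom tally by fragment:
  CH3 → C:1 H:3
  CH2 → C:1 H:2
  CH2 → C:1 H:2
  CH2 → C:1 H:2
  CH2 → C:1 H:2
  CH2SH → C:1 H:3 S:1
Element totals:
  C: 6
  H: 14
  S: 1
Molecular formula: C6H14S.
Molar mass = 118.238 g/mol.
Mass from S: 1 × 32.06 = 32.060 g/mol.
%S = 32.060 / 118.238 × 100 = 27.11%.

27.11%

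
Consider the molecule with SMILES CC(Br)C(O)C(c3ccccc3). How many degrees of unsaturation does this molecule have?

Atom tally by fragment:
  CH3 → C:1 H:3
  CH(Br) → C:1 H:1 Br:1
  CH(OH) → C:1 H:2 O:1
  CH2C6H5 → C:7 H:7
Element totals:
  C: 10
  H: 13
  Br: 1
  O: 1
Molecular formula: C10H13BrO.
DoU = (2C + 2 + N − H − X) / 2 = (2·10 + 2 + 0 − 13 − 1) / 2 = 4.

4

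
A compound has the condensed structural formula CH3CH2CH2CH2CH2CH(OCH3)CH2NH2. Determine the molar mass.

145.25 g/mol

Atom tally by fragment:
  CH3 → C:1 H:3
  CH2 → C:1 H:2
  CH2 → C:1 H:2
  CH2 → C:1 H:2
  CH2 → C:1 H:2
  CH(OCH3) → C:2 H:4 O:1
  CH2NH2 → C:1 H:4 N:1
Element totals:
  C: 8
  H: 19
  N: 1
  O: 1
Molecular formula: C8H19NO.
  M = 8(12.011) + 19(1.008) + 14.007 + 15.999
    = 96.088 + 19.152 + 14.007 + 15.999 = 145.246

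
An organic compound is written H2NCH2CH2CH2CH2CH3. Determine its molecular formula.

Element totals:
  C: 5
  H: 13
  N: 1

C5H13N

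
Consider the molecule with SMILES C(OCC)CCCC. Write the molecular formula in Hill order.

Atom tally by fragment:
  C2H5OCH2 → C:3 H:7 O:1
  CH2 → C:1 H:2
  CH2 → C:1 H:2
  CH2 → C:1 H:2
  CH3 → C:1 H:3
Element totals:
  C: 7
  H: 16
  O: 1

C7H16O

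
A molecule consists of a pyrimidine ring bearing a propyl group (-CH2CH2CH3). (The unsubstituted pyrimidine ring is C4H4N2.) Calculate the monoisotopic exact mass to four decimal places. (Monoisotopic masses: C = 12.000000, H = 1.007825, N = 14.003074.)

122.0844

Atom tally by fragment:
  pyrimidine ring core → C:4 H:4 N:2
  (− 1 ring H displaced by substituents)
  + CH2CH2CH3 → C:3 H:7
Element totals:
  C: 7
  H: 10
  N: 2
Molecular formula: C7H10N2.
  M = 7(12.0) + 10(1.007825) + 2(14.003074)
    = 84.000000 + 10.078250 + 28.006148 = 122.084398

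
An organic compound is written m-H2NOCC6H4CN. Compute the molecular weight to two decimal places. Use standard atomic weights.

Element totals:
  C: 8
  H: 6
  N: 2
  O: 1
Molecular formula: C8H6N2O.
  M = 8(12.011) + 6(1.008) + 2(14.007) + 15.999
    = 96.088 + 6.048 + 28.014 + 15.999 = 146.149

146.15 g/mol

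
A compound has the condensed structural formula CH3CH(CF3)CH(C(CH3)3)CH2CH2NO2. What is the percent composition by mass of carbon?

Atom tally by fragment:
  CH3 → C:1 H:3
  CH(CF3) → C:2 H:1 F:3
  CH(C(CH3)3) → C:5 H:10
  CH2 → C:1 H:2
  CH2NO2 → C:1 H:2 N:1 O:2
Element totals:
  C: 10
  H: 18
  F: 3
  N: 1
  O: 2
Molecular formula: C10H18F3NO2.
Molar mass = 241.253 g/mol.
Mass from C: 10 × 12.011 = 120.110 g/mol.
%C = 120.110 / 241.253 × 100 = 49.79%.

49.79%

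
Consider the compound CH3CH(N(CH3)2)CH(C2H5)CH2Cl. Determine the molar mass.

Atom tally by fragment:
  CH3 → C:1 H:3
  CH(N(CH3)2) → C:3 H:7 N:1
  CH(C2H5) → C:3 H:6
  CH2Cl → C:1 H:2 Cl:1
Element totals:
  C: 8
  H: 18
  Cl: 1
  N: 1
Molecular formula: C8H18ClN.
  M = 8(12.011) + 18(1.008) + 35.45 + 14.007
    = 96.088 + 18.144 + 35.450 + 14.007 = 163.689

163.69 g/mol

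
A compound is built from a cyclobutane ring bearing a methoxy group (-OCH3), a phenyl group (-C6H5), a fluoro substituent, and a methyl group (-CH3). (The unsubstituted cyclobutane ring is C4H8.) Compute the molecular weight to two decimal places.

194.25 g/mol

Atom tally by fragment:
  cyclobutane ring core → C:4 H:8
  (− 4 ring H displaced by substituents)
  + OCH3 → C:1 H:3 O:1
  + C6H5 → C:6 H:5
  + F → F:1
  + CH3 → C:1 H:3
Element totals:
  C: 12
  H: 15
  F: 1
  O: 1
Molecular formula: C12H15FO.
  M = 12(12.011) + 15(1.008) + 18.998 + 15.999
    = 144.132 + 15.120 + 18.998 + 15.999 = 194.249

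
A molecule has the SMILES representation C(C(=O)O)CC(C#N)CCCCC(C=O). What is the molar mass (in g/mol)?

211.26 g/mol

Atom tally by fragment:
  HOOCCH2 → C:2 H:3 O:2
  CH2 → C:1 H:2
  CH(CN) → C:2 H:1 N:1
  CH2 → C:1 H:2
  CH2 → C:1 H:2
  CH2 → C:1 H:2
  CH2 → C:1 H:2
  CH2CHO → C:2 H:3 O:1
Element totals:
  C: 11
  H: 17
  N: 1
  O: 3
Molecular formula: C11H17NO3.
  M = 11(12.011) + 17(1.008) + 14.007 + 3(15.999)
    = 132.121 + 17.136 + 14.007 + 47.997 = 211.261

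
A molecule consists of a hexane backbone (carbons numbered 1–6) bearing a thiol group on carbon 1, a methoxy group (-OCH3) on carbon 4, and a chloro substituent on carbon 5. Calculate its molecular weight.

182.71 g/mol

Atom tally by fragment:
  HSCH2 → C:1 H:3 S:1
  CH2 → C:1 H:2
  CH2 → C:1 H:2
  CH(OCH3) → C:2 H:4 O:1
  CH(Cl) → C:1 H:1 Cl:1
  CH3 → C:1 H:3
Element totals:
  C: 7
  H: 15
  Cl: 1
  O: 1
  S: 1
Molecular formula: C7H15ClOS.
  M = 7(12.011) + 15(1.008) + 35.45 + 15.999 + 32.06
    = 84.077 + 15.120 + 35.450 + 15.999 + 32.060 = 182.706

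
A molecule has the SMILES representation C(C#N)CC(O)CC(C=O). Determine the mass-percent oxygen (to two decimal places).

Atom tally by fragment:
  NCCH2 → C:2 H:2 N:1
  CH2 → C:1 H:2
  CH(OH) → C:1 H:2 O:1
  CH2 → C:1 H:2
  CH2CHO → C:2 H:3 O:1
Element totals:
  C: 7
  H: 11
  N: 1
  O: 2
Molecular formula: C7H11NO2.
Molar mass = 141.170 g/mol.
Mass from O: 2 × 15.999 = 31.998 g/mol.
%O = 31.998 / 141.170 × 100 = 22.67%.

22.67%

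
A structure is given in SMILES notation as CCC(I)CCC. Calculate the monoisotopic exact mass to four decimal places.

Atom tally by fragment:
  CH3 → C:1 H:3
  CH2 → C:1 H:2
  CH(I) → C:1 H:1 I:1
  CH2 → C:1 H:2
  CH2 → C:1 H:2
  CH3 → C:1 H:3
Element totals:
  C: 6
  H: 13
  I: 1
Molecular formula: C6H13I.
  M = 6(12.0) + 13(1.007825) + 126.904472
    = 72.000000 + 13.101725 + 126.904472 = 212.006197

212.0062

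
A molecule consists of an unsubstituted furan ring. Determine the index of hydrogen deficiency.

3

Atom tally by fragment:
  furan ring core → C:4 H:4 O:1
Element totals:
  C: 4
  H: 4
  O: 1
Molecular formula: C4H4O.
DoU = (2C + 2 + N − H − X) / 2 = (2·4 + 2 + 0 − 4 − 0) / 2 = 3.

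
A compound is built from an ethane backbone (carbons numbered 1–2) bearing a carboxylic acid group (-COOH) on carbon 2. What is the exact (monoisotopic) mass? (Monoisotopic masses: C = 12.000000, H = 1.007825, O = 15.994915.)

Atom tally by fragment:
  CH3 → C:1 H:3
  CH2COOH → C:2 H:3 O:2
Element totals:
  C: 3
  H: 6
  O: 2
Molecular formula: C3H6O2.
  M = 3(12.0) + 6(1.007825) + 2(15.994915)
    = 36.000000 + 6.046950 + 31.989830 = 74.036780

74.0368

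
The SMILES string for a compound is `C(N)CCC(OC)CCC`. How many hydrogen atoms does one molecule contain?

Atom tally by fragment:
  H2NCH2 → C:1 H:4 N:1
  CH2 → C:1 H:2
  CH2 → C:1 H:2
  CH(OCH3) → C:2 H:4 O:1
  CH2 → C:1 H:2
  CH2 → C:1 H:2
  CH3 → C:1 H:3
Element totals:
  C: 8
  H: 19
  N: 1
  O: 1

19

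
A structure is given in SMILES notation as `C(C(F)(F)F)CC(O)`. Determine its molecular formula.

C4H7F3O

Atom tally by fragment:
  F3CCH2 → C:2 H:2 F:3
  CH2 → C:1 H:2
  CH2OH → C:1 H:3 O:1
Element totals:
  C: 4
  H: 7
  F: 3
  O: 1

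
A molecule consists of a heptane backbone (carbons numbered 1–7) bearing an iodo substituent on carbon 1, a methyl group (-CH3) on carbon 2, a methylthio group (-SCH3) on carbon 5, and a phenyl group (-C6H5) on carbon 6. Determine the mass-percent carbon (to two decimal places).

Atom tally by fragment:
  ICH2 → C:1 H:2 I:1
  CH(CH3) → C:2 H:4
  CH2 → C:1 H:2
  CH2 → C:1 H:2
  CH(SCH3) → C:2 H:4 S:1
  CH(C6H5) → C:7 H:6
  CH3 → C:1 H:3
Element totals:
  C: 15
  H: 23
  I: 1
  S: 1
Molecular formula: C15H23IS.
Molar mass = 362.313 g/mol.
Mass from C: 15 × 12.011 = 180.165 g/mol.
%C = 180.165 / 362.313 × 100 = 49.73%.

49.73%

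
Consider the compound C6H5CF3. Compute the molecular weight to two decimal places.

146.11 g/mol

Atom tally by fragment:
  benzene ring core → C:6 H:6
  (− 1 ring H displaced by substituents)
  + CF3 → C:1 F:3
Element totals:
  C: 7
  H: 5
  F: 3
Molecular formula: C7H5F3.
  M = 7(12.011) + 5(1.008) + 3(18.998)
    = 84.077 + 5.040 + 56.994 = 146.111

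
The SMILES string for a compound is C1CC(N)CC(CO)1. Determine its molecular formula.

Atom tally by fragment:
  cyclopentane ring core → C:5 H:10
  (− 2 ring H displaced by substituents)
  + NH2 → N:1 H:2
  + CH2OH → C:1 H:3 O:1
Element totals:
  C: 6
  H: 13
  N: 1
  O: 1

C6H13NO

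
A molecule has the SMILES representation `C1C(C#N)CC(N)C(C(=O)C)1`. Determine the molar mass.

Atom tally by fragment:
  cyclopentane ring core → C:5 H:10
  (− 3 ring H displaced by substituents)
  + CN → C:1 N:1
  + NH2 → N:1 H:2
  + COCH3 → C:2 H:3 O:1
Element totals:
  C: 8
  H: 12
  N: 2
  O: 1
Molecular formula: C8H12N2O.
  M = 8(12.011) + 12(1.008) + 2(14.007) + 15.999
    = 96.088 + 12.096 + 28.014 + 15.999 = 152.197

152.20 g/mol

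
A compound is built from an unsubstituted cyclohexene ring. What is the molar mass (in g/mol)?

Atom tally by fragment:
  cyclohexene ring core → C:6 H:10
Element totals:
  C: 6
  H: 10
Molecular formula: C6H10.
  M = 6(12.011) + 10(1.008)
    = 72.066 + 10.080 = 82.146

82.15 g/mol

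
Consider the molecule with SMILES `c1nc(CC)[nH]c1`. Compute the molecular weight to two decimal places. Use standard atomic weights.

Atom tally by fragment:
  imidazole ring core → C:3 H:4 N:2
  (− 1 ring H displaced by substituents)
  + C2H5 → C:2 H:5
Element totals:
  C: 5
  H: 8
  N: 2
Molecular formula: C5H8N2.
  M = 5(12.011) + 8(1.008) + 2(14.007)
    = 60.055 + 8.064 + 28.014 = 96.133

96.13 g/mol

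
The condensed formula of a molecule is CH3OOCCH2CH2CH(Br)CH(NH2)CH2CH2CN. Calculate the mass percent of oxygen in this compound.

Element totals:
  C: 9
  H: 15
  Br: 1
  N: 2
  O: 2
Molecular formula: C9H15BrN2O2.
Molar mass = 263.135 g/mol.
Mass from O: 2 × 15.999 = 31.998 g/mol.
%O = 31.998 / 263.135 × 100 = 12.16%.

12.16%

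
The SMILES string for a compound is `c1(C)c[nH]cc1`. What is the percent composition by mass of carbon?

74.03%

Atom tally by fragment:
  pyrrole ring core → C:4 H:5 N:1
  (− 1 ring H displaced by substituents)
  + CH3 → C:1 H:3
Element totals:
  C: 5
  H: 7
  N: 1
Molecular formula: C5H7N.
Molar mass = 81.118 g/mol.
Mass from C: 5 × 12.011 = 60.055 g/mol.
%C = 60.055 / 81.118 × 100 = 74.03%.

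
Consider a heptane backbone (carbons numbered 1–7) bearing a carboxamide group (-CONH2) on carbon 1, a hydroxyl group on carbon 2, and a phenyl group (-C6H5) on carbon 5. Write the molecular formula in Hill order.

Atom tally by fragment:
  H2NOCCH2 → C:2 H:4 O:1 N:1
  CH(OH) → C:1 H:2 O:1
  CH2 → C:1 H:2
  CH2 → C:1 H:2
  CH(C6H5) → C:7 H:6
  CH2 → C:1 H:2
  CH3 → C:1 H:3
Element totals:
  C: 14
  H: 21
  N: 1
  O: 2

C14H21NO2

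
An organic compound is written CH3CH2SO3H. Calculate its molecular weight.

Atom tally by fragment:
  CH3 → C:1 H:3
  CH2SO3H → C:1 H:3 S:1 O:3
Element totals:
  C: 2
  H: 6
  O: 3
  S: 1
Molecular formula: C2H6O3S.
  M = 2(12.011) + 6(1.008) + 3(15.999) + 32.06
    = 24.022 + 6.048 + 47.997 + 32.060 = 110.127

110.13 g/mol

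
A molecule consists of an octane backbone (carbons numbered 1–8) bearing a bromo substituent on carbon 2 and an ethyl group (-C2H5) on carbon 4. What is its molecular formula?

Atom tally by fragment:
  CH3 → C:1 H:3
  CH(Br) → C:1 H:1 Br:1
  CH2 → C:1 H:2
  CH(C2H5) → C:3 H:6
  CH2 → C:1 H:2
  CH2 → C:1 H:2
  CH2 → C:1 H:2
  CH3 → C:1 H:3
Element totals:
  C: 10
  H: 21
  Br: 1

C10H21Br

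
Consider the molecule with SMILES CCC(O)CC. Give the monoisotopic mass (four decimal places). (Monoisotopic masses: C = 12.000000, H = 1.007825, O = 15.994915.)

88.0888

Atom tally by fragment:
  CH3 → C:1 H:3
  CH2 → C:1 H:2
  CH(OH) → C:1 H:2 O:1
  CH2 → C:1 H:2
  CH3 → C:1 H:3
Element totals:
  C: 5
  H: 12
  O: 1
Molecular formula: C5H12O.
  M = 5(12.0) + 12(1.007825) + 15.994915
    = 60.000000 + 12.093900 + 15.994915 = 88.088815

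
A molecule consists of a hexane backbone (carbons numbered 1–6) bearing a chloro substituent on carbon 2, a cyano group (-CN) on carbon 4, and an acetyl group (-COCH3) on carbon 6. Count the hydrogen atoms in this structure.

Atom tally by fragment:
  CH3 → C:1 H:3
  CH(Cl) → C:1 H:1 Cl:1
  CH2 → C:1 H:2
  CH(CN) → C:2 H:1 N:1
  CH2 → C:1 H:2
  CH2COCH3 → C:3 H:5 O:1
Element totals:
  C: 9
  H: 14
  Cl: 1
  N: 1
  O: 1

14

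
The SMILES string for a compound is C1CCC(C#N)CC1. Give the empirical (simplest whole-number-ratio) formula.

Atom tally by fragment:
  cyclohexane ring core → C:6 H:12
  (− 1 ring H displaced by substituents)
  + CN → C:1 N:1
Element totals:
  C: 7
  H: 11
  N: 1
Molecular formula: C7H11N.
gcd of subscripts (7, 11, 1) = 1, so the empirical formula equals the molecular formula.

C7H11N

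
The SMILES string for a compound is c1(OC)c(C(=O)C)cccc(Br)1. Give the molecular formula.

C9H9BrO2

Atom tally by fragment:
  benzene ring core → C:6 H:6
  (− 3 ring H displaced by substituents)
  + OCH3 → C:1 H:3 O:1
  + COCH3 → C:2 H:3 O:1
  + Br → Br:1
Element totals:
  C: 9
  H: 9
  Br: 1
  O: 2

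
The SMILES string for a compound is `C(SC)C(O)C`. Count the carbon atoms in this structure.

Atom tally by fragment:
  CH3SCH2 → C:2 H:5 S:1
  CH(OH) → C:1 H:2 O:1
  CH3 → C:1 H:3
Element totals:
  C: 4
  H: 10
  O: 1
  S: 1

4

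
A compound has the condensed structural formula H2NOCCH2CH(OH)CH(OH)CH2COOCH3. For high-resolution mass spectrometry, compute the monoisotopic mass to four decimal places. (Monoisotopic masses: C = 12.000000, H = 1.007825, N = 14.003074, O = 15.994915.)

191.0794

Atom tally by fragment:
  H2NOCCH2 → C:2 H:4 O:1 N:1
  CH(OH) → C:1 H:2 O:1
  CH(OH) → C:1 H:2 O:1
  CH2COOCH3 → C:3 H:5 O:2
Element totals:
  C: 7
  H: 13
  N: 1
  O: 5
Molecular formula: C7H13NO5.
  M = 7(12.0) + 13(1.007825) + 14.003074 + 5(15.994915)
    = 84.000000 + 13.101725 + 14.003074 + 79.974575 = 191.079374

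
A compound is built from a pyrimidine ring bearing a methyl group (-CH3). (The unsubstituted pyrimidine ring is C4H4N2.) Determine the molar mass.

Atom tally by fragment:
  pyrimidine ring core → C:4 H:4 N:2
  (− 1 ring H displaced by substituents)
  + CH3 → C:1 H:3
Element totals:
  C: 5
  H: 6
  N: 2
Molecular formula: C5H6N2.
  M = 5(12.011) + 6(1.008) + 2(14.007)
    = 60.055 + 6.048 + 28.014 = 94.117

94.12 g/mol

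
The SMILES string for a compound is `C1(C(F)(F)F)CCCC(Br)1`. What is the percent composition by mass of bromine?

36.82%

Atom tally by fragment:
  cyclopentane ring core → C:5 H:10
  (− 2 ring H displaced by substituents)
  + CF3 → C:1 F:3
  + Br → Br:1
Element totals:
  C: 6
  H: 8
  Br: 1
  F: 3
Molecular formula: C6H8BrF3.
Molar mass = 217.028 g/mol.
Mass from Br: 1 × 79.904 = 79.904 g/mol.
%Br = 79.904 / 217.028 × 100 = 36.82%.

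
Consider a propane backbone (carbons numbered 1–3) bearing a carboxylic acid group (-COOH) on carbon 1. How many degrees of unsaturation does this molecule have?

Atom tally by fragment:
  HOOCCH2 → C:2 H:3 O:2
  CH2 → C:1 H:2
  CH3 → C:1 H:3
Element totals:
  C: 4
  H: 8
  O: 2
Molecular formula: C4H8O2.
DoU = (2C + 2 + N − H − X) / 2 = (2·4 + 2 + 0 − 8 − 0) / 2 = 1.

1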